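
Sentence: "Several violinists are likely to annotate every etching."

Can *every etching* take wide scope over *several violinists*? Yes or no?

Yes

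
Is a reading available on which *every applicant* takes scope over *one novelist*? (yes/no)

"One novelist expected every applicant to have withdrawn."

*every applicant* is an ECM subject; ECM complements are not islands, and the embedded quantifier may take matrix scope.
Since no island is crossed, the inverse ordering is licensed alongside surface scope.
Both orderings are possible: *one novelist* > *every applicant* and *every applicant* > *one novelist*.

Yes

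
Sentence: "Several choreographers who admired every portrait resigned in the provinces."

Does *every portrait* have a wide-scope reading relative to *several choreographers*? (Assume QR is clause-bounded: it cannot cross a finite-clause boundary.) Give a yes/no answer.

The DP *every portrait* is contained in the relative clause *who admired every portrait*.
Relative clauses block scope extraction: QR cannot target a position outside the modified NP.
*every portrait* > *several choreographers* would require crossing that boundary, which is illicit.

No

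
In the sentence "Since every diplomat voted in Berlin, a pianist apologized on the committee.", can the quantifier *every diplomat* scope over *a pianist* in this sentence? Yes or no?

No

*every diplomat* sits inside the adjunct clause *since every diplomat voted in Berlin*.
Scope out of an adjunct clause is unavailable: QR respects the adjunct-island constraint.
*every diplomat* > *a pianist* would require crossing that boundary, which is illicit.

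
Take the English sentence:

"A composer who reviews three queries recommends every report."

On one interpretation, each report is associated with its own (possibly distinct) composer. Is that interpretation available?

Yes

This is the *every report* > *a composer* reading.
Although the sentence contains a relative clause (*who reviews three queries*), *every report* is outside it, in the matrix VP.
Clause-internal QR can adjoin the lower DP above the subject, yielding the inverse reading.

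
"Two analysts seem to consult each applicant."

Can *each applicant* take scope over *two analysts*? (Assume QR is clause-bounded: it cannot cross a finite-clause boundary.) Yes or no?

Yes

*each applicant* is inside a raising infinitive, which is transparent to QR (no CP barrier), so it behaves as a matrix argument.
Since no island is crossed, the inverse ordering is licensed alongside surface scope.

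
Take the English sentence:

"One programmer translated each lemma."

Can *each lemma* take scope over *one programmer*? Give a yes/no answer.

*one programmer* and *each lemma* are co-arguments of the matrix verb, with nothing but a clause-internal boundary between them.
No island intervenes, so both surface and inverse scope are derivable.

Yes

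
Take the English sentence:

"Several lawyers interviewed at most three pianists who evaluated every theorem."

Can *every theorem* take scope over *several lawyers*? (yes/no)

No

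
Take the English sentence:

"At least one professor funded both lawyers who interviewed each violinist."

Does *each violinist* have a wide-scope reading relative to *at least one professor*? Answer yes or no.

*each violinist* occurs within the relative clause *who interviewed each violinist* modifying *both lawyers*.
Quantifiers inside a relative clause are trapped there; the RC boundary blocks QR.
*each violinist* > *at least one professor* would require crossing that boundary, which is illicit.
(Only the surface reading survives: one fixed professor with respect to all the relevant violinists.)

No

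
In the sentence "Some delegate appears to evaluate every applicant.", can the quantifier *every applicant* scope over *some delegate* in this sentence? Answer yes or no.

Yes

Raising constructions are monoclausal for scope purposes; *every applicant* is not separated from *some delegate* by any island.
QR within a single clause is free, so the lower quantifier may take scope over the higher one.
So *every applicant* > *some delegate* is among the available readings.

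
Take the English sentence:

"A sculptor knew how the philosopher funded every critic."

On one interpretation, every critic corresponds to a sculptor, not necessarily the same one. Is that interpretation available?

The described interpretation is the *every critic* > *a sculptor* scoping.
The DP *every critic* is contained in the embedded question *how the philosopher funded every critic*.
Embedded wh-clauses are opaque for QR, so the quantifier stays inside the question.
So *every critic* cannot raise high enough to outscope *a sculptor*; only the surface ordering *a sculptor* > *every critic* is available.

No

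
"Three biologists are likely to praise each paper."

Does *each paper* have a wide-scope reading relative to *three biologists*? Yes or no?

Yes

*each paper* is the object of the infinitival complement of a raising predicate; raising infinitives are transparent for QR, so the two DPs are in effect clausemates.
Nothing blocks QR of the lower DP to a position above the higher one, so inverse scope is available.
Both orderings are possible: *three biologists* > *each paper* and *each paper* > *three biologists*.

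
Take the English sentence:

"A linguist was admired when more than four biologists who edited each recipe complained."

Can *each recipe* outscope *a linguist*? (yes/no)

No

Structurally, *each recipe* is inside the relative clause *who edited each recipe*, which is itself inside the adjunct *when more than four biologists who edited each recipe complained*.
Both the relative clause and the enclosing adjunct are scope islands; QR cannot cross either.
Hence only narrow scope for *each recipe* (under *a linguist*) survives.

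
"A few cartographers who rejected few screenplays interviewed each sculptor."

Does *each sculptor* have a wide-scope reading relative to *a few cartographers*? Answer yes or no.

Yes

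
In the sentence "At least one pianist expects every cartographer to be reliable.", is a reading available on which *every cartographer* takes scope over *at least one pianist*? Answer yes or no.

Yes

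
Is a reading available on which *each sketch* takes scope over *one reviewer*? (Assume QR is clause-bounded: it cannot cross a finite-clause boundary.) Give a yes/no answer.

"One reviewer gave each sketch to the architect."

Yes

Both DPs are arguments of the same predicate; there is no clause or island boundary between them.
Nothing blocks QR of the lower DP to a position above the higher one, so inverse scope is available.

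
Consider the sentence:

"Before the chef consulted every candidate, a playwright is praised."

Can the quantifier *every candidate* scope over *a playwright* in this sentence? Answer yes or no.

No

*every candidate* sits inside the adjunct clause *before the chef consulted every candidate*.
Since the clause is an adjunct (not a complement), the Adjunct Condition blocks QR across its edge.
*every candidate* is confined to the island and cannot take scope over *a playwright*.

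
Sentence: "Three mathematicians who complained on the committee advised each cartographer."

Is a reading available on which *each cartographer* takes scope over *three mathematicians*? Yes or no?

*each cartographer* is a matrix argument; only *three mathematicians* is modified by the relative clause *who complained on the committee*, so the RC island is irrelevant to the target quantifier.
Nothing blocks QR of the lower DP to a position above the higher one, so inverse scope is available.
So *each cartographer* > *three mathematicians* is among the available readings.

Yes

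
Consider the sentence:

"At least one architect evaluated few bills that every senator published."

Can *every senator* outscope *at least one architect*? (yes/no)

Structurally, *every senator* is inside the relative clause *that every senator published* modifying *few bills*.
Quantifiers inside a relative clause are trapped there; the RC boundary blocks QR.
Hence only narrow scope for *every senator* (under *at least one architect*) survives.
(Only the surface reading survives: one fixed architect with respect to all the relevant senators.)

No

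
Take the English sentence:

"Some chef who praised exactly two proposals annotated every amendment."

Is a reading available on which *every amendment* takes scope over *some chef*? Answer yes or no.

Yes

The RC *who praised exactly two proposals* is an island, but *every amendment* is not inside it — it is the matrix object, a clausemate of *some chef*.
Ordinary QR to a clause-peripheral position gives the wide-scope LF for the lower DP.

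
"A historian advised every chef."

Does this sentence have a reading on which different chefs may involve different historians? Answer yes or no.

Yes

This is the *every chef* > *a historian* reading.
Both DPs are arguments of the same predicate; there is no clause or island boundary between them.
No island intervenes, so both surface and inverse scope are derivable.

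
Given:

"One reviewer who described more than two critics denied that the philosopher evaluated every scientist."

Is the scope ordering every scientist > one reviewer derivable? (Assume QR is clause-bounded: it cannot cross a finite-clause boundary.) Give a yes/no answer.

No

*every scientist* is embedded in the finite complement clause *that the philosopher evaluated every scientist*.
QR is clause-bounded, so the finite complement is a scope island for the embedded quantifier.
So *every scientist* cannot raise to a position above *one reviewer*.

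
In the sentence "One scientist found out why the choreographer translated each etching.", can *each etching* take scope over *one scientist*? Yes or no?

No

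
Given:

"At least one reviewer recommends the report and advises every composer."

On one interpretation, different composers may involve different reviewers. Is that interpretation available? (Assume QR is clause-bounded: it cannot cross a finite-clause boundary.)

That reading corresponds to *every composer* > *at least one reviewer*.
*every composer* sits inside one conjunct of the coordinate structure (*advises every composer*).
A quantifier cannot raise out of one conjunct of a coordination across the whole coordinate structure — the CSC applies to QR.
*every composer* is confined to the island and cannot take scope over *at least one reviewer*.

No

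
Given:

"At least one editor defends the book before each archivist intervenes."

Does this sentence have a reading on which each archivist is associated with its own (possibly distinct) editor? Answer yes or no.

The paraphrase describes the scope ordering *each archivist* > *at least one editor*.
*each archivist* is embedded in the adjunct clause *before each archivist intervenes*.
Since the clause is an adjunct (not a complement), the Adjunct Condition blocks QR across its edge.
*each archivist* > *at least one editor* would require crossing that boundary, which is illicit.

No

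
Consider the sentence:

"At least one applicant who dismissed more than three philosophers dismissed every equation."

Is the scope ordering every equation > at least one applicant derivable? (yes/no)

Yes

The relative clause *who dismissed more than three philosophers* modifies *at least one applicant*, but *every equation* is not inside that relative clause — it is an argument of the matrix verb.
Since no island is crossed, the inverse ordering is licensed alongside surface scope.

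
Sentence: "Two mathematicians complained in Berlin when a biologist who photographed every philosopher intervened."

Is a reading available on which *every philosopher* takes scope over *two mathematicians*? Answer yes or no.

*every philosopher* occurs within the relative clause *who photographed every philosopher*, which is itself inside the adjunct *when a biologist who photographed every philosopher intervened*.
The quantifier would have to escape first the RC and then the adjunct — two independent island violations.
So *every philosopher* cannot raise to a position above *two mathematicians*.

No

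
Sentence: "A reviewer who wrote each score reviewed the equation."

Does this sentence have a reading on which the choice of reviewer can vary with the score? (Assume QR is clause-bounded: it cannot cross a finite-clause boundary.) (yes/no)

The paraphrase describes the scope ordering *each score* > *a reviewer*.
The DP *each score* is contained in the relative clause *who wrote each score*.
The relative clause forms an island for QR, so the quantifier is confined to the head noun's restrictor.
The inverse ordering *each score* > *a reviewer* is therefore underivable.

No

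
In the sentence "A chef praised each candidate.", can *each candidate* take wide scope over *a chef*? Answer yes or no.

Yes

Both DPs are arguments of the same predicate; there is no clause or island boundary between them.
Nothing blocks QR of the lower DP to a position above the higher one, so inverse scope is available.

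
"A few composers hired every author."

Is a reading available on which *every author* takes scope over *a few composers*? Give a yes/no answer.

Yes

*a few composers* and *every author* are co-arguments of the matrix verb, with nothing but a clause-internal boundary between them.
Clause-internal QR can adjoin the lower DP above the subject, yielding the inverse reading.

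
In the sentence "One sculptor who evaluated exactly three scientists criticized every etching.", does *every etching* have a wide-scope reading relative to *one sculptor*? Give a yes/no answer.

*every etching* sits in the matrix clause, not in the relative clause on *one sculptor*.
With no island boundary between them, the object can take inverse scope over the subject via ordinary QR within the clause.
The sentence is scopally ambiguous between *one sculptor* > *every etching* and *every etching* > *one sculptor*.

Yes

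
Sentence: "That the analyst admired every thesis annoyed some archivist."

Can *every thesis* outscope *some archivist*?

No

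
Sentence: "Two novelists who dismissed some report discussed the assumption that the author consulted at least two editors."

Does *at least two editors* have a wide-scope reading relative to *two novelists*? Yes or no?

No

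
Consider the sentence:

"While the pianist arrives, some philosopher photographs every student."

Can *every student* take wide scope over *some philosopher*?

Yes

The adjunct island is irrelevant here — *every student* and *some philosopher* are both in the matrix clause.
Nothing blocks QR of the lower DP to a position above the higher one, so inverse scope is available.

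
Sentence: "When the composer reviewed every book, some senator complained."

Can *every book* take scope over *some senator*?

No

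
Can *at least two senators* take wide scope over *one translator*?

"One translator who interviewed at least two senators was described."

*at least two senators* is embedded in the relative clause *who interviewed at least two senators*.
A relative clause is a scope island — quantifier raising cannot cross its boundary.
There is no licit LF on which *at least two senators* c-commands *one translator*.
(Only the surface reading survives: one fixed translator with respect to all the relevant senators.)

No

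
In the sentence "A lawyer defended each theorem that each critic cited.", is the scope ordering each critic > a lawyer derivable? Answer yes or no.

The DP *each critic* is contained in the relative clause *that each critic cited* modifying *each theorem*.
Relative clauses block scope extraction: QR cannot target a position outside the modified NP.
*each critic* > *a lawyer* would require crossing that boundary, which is illicit.
(Only the surface reading survives: one fixed lawyer with respect to all the relevant critics.)

No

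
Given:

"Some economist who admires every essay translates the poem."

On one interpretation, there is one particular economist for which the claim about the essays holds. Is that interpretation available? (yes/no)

The described interpretation is the *some economist* > *every essay* scoping.
That is the surface-scope ordering, which is always one of the available readings — island constraints only ever restrict inverse scope.

Yes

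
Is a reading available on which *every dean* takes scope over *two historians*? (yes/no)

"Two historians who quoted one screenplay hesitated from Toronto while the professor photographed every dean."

The DP *every dean* is contained in the adjunct clause *while the professor photographed every dean*.
Adjuncts are opaque for quantifier raising; a quantifier in an adjunct stays inside it.
So *every dean* cannot raise to a position above *two historians*.

No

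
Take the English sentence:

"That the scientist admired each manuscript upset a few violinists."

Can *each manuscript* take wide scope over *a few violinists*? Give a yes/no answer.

No

*each manuscript* occurs within the sentential subject *that the scientist admired each manuscript*.
The Sentential Subject Constraint rules out raising the quantifier out of the that-clause subject.
*each manuscript* > *a few violinists* would require crossing that boundary, which is illicit.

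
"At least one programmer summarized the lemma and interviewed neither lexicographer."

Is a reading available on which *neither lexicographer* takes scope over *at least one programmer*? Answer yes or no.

The DP *neither lexicographer* is contained in one conjunct of the coordinate structure (*interviewed neither lexicographer*).
Asymmetric QR out of one conjunct violates the Coordinate Structure Constraint.
*neither lexicographer* is confined to the island and cannot take scope over *at least one programmer*.

No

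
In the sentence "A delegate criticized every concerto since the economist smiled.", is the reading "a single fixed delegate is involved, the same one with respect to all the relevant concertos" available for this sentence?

Yes

The described interpretation is the *a delegate* > *every concerto* scoping.
Nothing needs to raise for *a delegate* > *every concerto*, so no island constraint is at stake.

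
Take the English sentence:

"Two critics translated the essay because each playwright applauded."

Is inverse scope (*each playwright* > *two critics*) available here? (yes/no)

*each playwright* occurs within the adjunct clause *because each playwright applauded*.
The adjunct-island constraint bars QR out of an adverbial clause.
So the wide-scope reading for *each playwright* is blocked.

No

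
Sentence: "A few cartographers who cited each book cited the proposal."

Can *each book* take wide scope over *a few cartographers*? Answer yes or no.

*each book* sits inside the relative clause *who cited each book*.
A relative clause is a scope island — quantifier raising cannot cross its boundary.
So the wide-scope reading for *each book* is blocked.

No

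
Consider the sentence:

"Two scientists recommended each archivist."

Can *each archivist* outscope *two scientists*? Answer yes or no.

Yes

*each archivist* and *two scientists* are in the same minimal clause.
With no island boundary between them, the object can take inverse scope over the subject via ordinary QR within the clause.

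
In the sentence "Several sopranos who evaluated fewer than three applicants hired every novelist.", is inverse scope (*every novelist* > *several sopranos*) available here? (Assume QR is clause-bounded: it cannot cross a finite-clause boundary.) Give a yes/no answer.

Although the sentence contains a relative clause (*who evaluated fewer than three applicants*), *every novelist* is outside it, in the matrix VP.
Ordinary QR to a clause-peripheral position gives the wide-scope LF for the lower DP.

Yes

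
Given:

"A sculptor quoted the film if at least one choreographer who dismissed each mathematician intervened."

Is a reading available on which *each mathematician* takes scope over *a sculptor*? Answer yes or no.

No

*each mathematician* sits inside the relative clause *who dismissed each mathematician*, which is itself inside the adjunct *if at least one choreographer who dismissed each mathematician intervened*.
Nested islands: the RC island is itself inside an adjunct island, so wide scope is doubly excluded.
So *each mathematician* cannot raise to a position above *a sculptor*.
(Only the surface reading survives: one fixed sculptor with respect to all the relevant mathematicians.)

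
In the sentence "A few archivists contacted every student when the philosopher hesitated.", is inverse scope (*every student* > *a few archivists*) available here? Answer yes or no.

Yes

The adjunct clause does not contain *every student*, which is the matrix object.
QR within a single clause is free, so the lower quantifier may take scope over the higher one.
Both orderings are possible: *a few archivists* > *every student* and *every student* > *a few archivists*.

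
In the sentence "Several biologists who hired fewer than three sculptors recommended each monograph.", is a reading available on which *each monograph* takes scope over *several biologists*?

Yes

Although the sentence contains a relative clause (*who hired fewer than three sculptors*), *each monograph* is outside it, in the matrix VP.
No island intervenes, so both surface and inverse scope are derivable.
So *each monograph* > *several biologists* is among the available readings.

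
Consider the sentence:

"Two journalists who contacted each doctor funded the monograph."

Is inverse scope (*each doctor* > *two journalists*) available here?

No

The target quantifier *each doctor* is part of the relative clause *who contacted each doctor*.
The relative clause forms an island for QR, so the quantifier is confined to the head noun's restrictor.
*each doctor* is confined to the island and cannot take scope over *two journalists*.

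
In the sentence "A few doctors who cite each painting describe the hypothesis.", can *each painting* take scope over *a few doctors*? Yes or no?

No

The target quantifier *each painting* is part of the relative clause *who cite each painting*.
QR out of a relative clause is ruled out by the relative-clause island constraint.
So the wide-scope reading for *each painting* is blocked.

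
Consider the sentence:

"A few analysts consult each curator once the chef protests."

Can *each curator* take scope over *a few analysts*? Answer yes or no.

Yes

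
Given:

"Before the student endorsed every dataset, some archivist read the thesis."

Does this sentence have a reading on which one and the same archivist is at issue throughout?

That reading corresponds to *some archivist* > *every dataset*.
*some archivist* is a matrix-clause argument and can take scope within the matrix clause over the constituent containing *every dataset*, so *some archivist* > *every dataset* needs no island-crossing movement and is available.

Yes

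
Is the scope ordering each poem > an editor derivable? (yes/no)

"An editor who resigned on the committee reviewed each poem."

Yes

*each poem* sits in the matrix clause, not in the relative clause on *an editor*.
QR within a single clause is free, so the lower quantifier may take scope over the higher one.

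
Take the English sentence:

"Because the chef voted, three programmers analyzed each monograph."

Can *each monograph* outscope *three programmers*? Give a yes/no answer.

Although there is an adjunct clause, *each monograph* is in the main clause, not inside the adjunct.
No island intervenes, so both surface and inverse scope are derivable.

Yes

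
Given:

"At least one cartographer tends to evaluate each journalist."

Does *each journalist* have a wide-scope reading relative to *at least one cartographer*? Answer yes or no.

Infinitival complements of raising predicates do not block QR; *each journalist* and *at least one cartographer* are effectively clausemates.
Since no island is crossed, the inverse ordering is licensed alongside surface scope.
So *each journalist* > *at least one cartographer* is among the available readings.

Yes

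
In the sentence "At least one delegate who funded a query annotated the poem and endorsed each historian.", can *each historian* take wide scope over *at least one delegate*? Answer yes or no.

*each historian* occurs within one conjunct of the coordinate structure (*endorsed each historian*).
Coordinate structures are islands for non-across-the-board movement, QR included.
Hence only narrow scope for *each historian* (under *at least one delegate*) survives.
(Only the surface reading survives: one fixed delegate with respect to all the relevant historians.)

No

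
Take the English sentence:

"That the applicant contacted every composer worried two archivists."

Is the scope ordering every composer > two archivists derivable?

No

*every composer* is embedded in the sentential subject *that the applicant contacted every composer*.
Sentential subjects are islands: a quantifier inside the subject clause cannot raise over the matrix predicate.
*every composer* > *two archivists* would require crossing that boundary, which is illicit.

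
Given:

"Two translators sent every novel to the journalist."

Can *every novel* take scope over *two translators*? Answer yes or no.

Yes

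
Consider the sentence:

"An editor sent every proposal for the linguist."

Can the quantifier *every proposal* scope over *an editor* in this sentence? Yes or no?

Both DPs are arguments of the same predicate; there is no clause or island boundary between them.
Ordinary QR to a clause-peripheral position gives the wide-scope LF for the lower DP.

Yes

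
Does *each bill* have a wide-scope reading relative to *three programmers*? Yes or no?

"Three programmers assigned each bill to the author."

Yes

*each bill* and *three programmers* are in the same minimal clause.
QR within a single clause is free, so the lower quantifier may take scope over the higher one.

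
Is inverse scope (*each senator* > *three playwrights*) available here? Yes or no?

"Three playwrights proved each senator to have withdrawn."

Yes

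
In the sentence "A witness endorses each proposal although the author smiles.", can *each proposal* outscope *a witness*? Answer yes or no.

Yes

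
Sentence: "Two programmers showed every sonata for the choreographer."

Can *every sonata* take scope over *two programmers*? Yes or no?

Yes

*every sonata* and *two programmers* are in the same minimal clause.
Ordinary QR to a clause-peripheral position gives the wide-scope LF for the lower DP.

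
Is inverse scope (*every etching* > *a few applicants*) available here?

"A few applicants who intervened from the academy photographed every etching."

Yes

The RC *who intervened from the academy* is an island, but *every etching* is not inside it — it is the matrix object, a clausemate of *a few applicants*.
QR within a single clause is free, so the lower quantifier may take scope over the higher one.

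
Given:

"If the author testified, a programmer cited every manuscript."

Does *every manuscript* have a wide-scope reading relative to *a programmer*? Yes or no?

Although there is an adjunct clause, *every manuscript* is in the main clause, not inside the adjunct.
Clause-internal QR can adjoin the lower DP above the subject, yielding the inverse reading.

Yes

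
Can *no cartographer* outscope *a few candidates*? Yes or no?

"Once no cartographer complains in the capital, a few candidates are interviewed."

Structurally, *no cartographer* is inside the adjunct clause *once no cartographer complains in the capital*.
Since the clause is an adjunct (not a complement), the Adjunct Condition blocks QR across its edge.
So the wide-scope reading for *no cartographer* is blocked.

No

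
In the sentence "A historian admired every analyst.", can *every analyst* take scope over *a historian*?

*a historian* and *every analyst* are co-arguments of the matrix verb, with nothing but a clause-internal boundary between them.
QR within a single clause is free, so the lower quantifier may take scope over the higher one.

Yes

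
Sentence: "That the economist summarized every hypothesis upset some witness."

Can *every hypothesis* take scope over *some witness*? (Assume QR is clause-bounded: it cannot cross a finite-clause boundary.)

No

The DP *every hypothesis* is contained in the sentential subject *that the economist summarized every hypothesis*.
Subjects — clausal subjects included — are islands for extraction, and QR is no exception.
*every hypothesis* is confined to the island and cannot take scope over *some witness*.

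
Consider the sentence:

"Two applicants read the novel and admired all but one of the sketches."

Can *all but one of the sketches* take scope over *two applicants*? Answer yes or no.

*all but one of the sketches* is embedded in one conjunct of the coordinate structure (*admired all but one of the sketches*).
The Coordinate Structure Constraint blocks movement (including QR) out of a single conjunct.
So the wide-scope reading for *all but one of the sketches* is blocked.

No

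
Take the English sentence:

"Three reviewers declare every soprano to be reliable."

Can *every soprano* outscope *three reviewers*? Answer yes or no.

This is an ECM construction: *every soprano* is the infinitival subject, Case-marked by the matrix verb, and the infinitive is transparent for QR.
Clause-internal QR can adjoin the lower DP above the subject, yielding the inverse reading.
The sentence is scopally ambiguous between *three reviewers* > *every soprano* and *every soprano* > *three reviewers*.

Yes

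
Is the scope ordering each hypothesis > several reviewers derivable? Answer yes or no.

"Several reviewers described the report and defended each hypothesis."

No

*each hypothesis* sits inside one conjunct of the coordinate structure (*defended each hypothesis*).
QR out of a conjunct would have to apply non-ATB, which the CSC forbids.
There is no licit LF on which *each hypothesis* c-commands *several reviewers*.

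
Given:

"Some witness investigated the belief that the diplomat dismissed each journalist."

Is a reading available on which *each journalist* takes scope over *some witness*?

Structurally, *each journalist* is inside the complex NP *the belief that the diplomat dismissed each journalist*.
Since the clause is the complement of a nominal head, the CNPC blocks scope extraction.
So *each journalist* cannot raise high enough to outscope *some witness*; only the surface ordering *some witness* > *each journalist* is available.

No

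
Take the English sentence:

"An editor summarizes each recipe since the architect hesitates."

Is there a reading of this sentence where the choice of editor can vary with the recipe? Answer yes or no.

This is the *each recipe* > *an editor* reading.
Although there is an adjunct clause, *each recipe* is in the main clause, not inside the adjunct.
QR within a single clause is free, so the lower quantifier may take scope over the higher one.
Both orderings are possible: *an editor* > *each recipe* and *each recipe* > *an editor*.

Yes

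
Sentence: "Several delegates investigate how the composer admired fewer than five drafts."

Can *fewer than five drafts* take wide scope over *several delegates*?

The target quantifier *fewer than five drafts* is part of the embedded question *how the composer admired fewer than five drafts*.
An indirect question is a wh-island; the filled [Spec,CP] blocks QR across the CP edge.
The inverse ordering *fewer than five drafts* > *several delegates* is therefore underivable.

No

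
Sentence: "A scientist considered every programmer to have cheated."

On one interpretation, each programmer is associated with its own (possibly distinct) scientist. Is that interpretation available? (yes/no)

The paraphrase describes the scope ordering *every programmer* > *a scientist*.
This is an ECM construction: *every programmer* is the infinitival subject, Case-marked by the matrix verb, and the infinitive is transparent for QR.
Nothing blocks QR of the lower DP to a position above the higher one, so inverse scope is available.
So *every programmer* > *a scientist* is among the available readings.

Yes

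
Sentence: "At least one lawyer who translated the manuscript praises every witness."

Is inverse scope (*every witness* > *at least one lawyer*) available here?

Yes

The RC *who translated the manuscript* is an island, but *every witness* is not inside it — it is the matrix object, a clausemate of *at least one lawyer*.
Nothing blocks QR of the lower DP to a position above the higher one, so inverse scope is available.
The sentence is scopally ambiguous between *at least one lawyer* > *every witness* and *every witness* > *at least one lawyer*.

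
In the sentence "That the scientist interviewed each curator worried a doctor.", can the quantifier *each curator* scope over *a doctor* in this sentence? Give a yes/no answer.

Structurally, *each curator* is inside the sentential subject *that the scientist interviewed each curator*.
Sentential subjects are islands: a quantifier inside the subject clause cannot raise over the matrix predicate.
There is no licit LF on which *each curator* c-commands *a doctor*.

No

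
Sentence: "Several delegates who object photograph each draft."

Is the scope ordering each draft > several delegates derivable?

*each draft* sits in the matrix clause, not in the relative clause on *several delegates*.
No island intervenes, so both surface and inverse scope are derivable.
So *each draft* > *several delegates* is among the available readings.

Yes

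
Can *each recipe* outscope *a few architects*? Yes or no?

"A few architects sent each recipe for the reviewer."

Yes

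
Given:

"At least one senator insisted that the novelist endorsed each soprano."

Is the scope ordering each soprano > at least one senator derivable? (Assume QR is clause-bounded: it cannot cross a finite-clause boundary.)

*each soprano* sits inside the finite complement clause *that the novelist endorsed each soprano*.
QR is clause-bounded, so the finite complement is a scope island for the embedded quantifier.
So *each soprano* cannot raise high enough to outscope *at least one senator*; only the surface ordering *at least one senator* > *each soprano* is available.
(Only the surface reading survives: one fixed senator with respect to all the relevant sopranos.)

No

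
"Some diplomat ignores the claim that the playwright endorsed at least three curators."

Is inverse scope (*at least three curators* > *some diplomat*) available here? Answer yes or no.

The DP *at least three curators* is contained in the complex NP *the claim that the playwright endorsed at least three curators*.
Since the clause is the complement of a nominal head, the CNPC blocks scope extraction.
Hence only narrow scope for *at least three curators* (under *some diplomat*) survives.

No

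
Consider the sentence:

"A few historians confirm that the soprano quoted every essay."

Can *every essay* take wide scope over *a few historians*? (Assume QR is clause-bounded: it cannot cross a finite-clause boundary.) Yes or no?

No

*every essay* sits inside the finite complement clause *that the soprano quoted every essay*.
QR is clause-bounded, so the finite complement is a scope island for the embedded quantifier.
So *every essay* cannot raise high enough to outscope *a few historians*; only the surface ordering *a few historians* > *every essay* is available.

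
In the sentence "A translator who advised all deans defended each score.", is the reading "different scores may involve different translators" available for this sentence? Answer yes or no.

Yes

This is the *each score* > *a translator* reading.
Although the sentence contains a relative clause (*who advised all deans*), *each score* is outside it, in the matrix VP.
Since no island is crossed, the inverse ordering is licensed alongside surface scope.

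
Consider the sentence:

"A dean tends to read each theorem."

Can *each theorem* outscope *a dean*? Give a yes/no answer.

*each theorem* is inside a raising infinitive, which is transparent to QR (no CP barrier), so it behaves as a matrix argument.
Clause-internal QR can adjoin the lower DP above the subject, yielding the inverse reading.
So *each theorem* > *a dean* is among the available readings.

Yes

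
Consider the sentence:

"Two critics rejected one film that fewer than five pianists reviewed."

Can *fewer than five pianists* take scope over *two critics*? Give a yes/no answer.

The target quantifier *fewer than five pianists* is part of the relative clause *that fewer than five pianists reviewed* modifying *one film*.
Quantifiers inside a relative clause are trapped there; the RC boundary blocks QR.
Hence only narrow scope for *fewer than five pianists* (under *two critics*) survives.

No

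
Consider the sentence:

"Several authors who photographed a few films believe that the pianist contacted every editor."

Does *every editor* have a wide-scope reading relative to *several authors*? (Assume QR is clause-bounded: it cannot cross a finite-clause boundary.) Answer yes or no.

Structurally, *every editor* is inside the finite complement clause *that the pianist contacted every editor*.
Under clause-bounded QR, a quantifier in an embedded finite clause cannot raise into the matrix clause.
There is no licit LF on which *every editor* c-commands *several authors*.

No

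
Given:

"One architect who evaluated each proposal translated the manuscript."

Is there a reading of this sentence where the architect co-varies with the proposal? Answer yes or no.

That reading corresponds to *each proposal* > *one architect*.
Structurally, *each proposal* is inside the relative clause *who evaluated each proposal*.
Quantifiers inside a relative clause are trapped there; the RC boundary blocks QR.
So the wide-scope reading for *each proposal* is blocked.
(Only the surface reading survives: one fixed architect with respect to all the relevant proposals.)

No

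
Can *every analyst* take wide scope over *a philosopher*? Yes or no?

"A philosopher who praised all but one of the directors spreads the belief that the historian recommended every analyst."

*every analyst* is embedded in the complex NP *the belief that the historian recommended every analyst*.
The complex NP is opaque for QR — the quantifier is frozen inside the noun's complement.
Hence only narrow scope for *every analyst* (under *a philosopher*) survives.

No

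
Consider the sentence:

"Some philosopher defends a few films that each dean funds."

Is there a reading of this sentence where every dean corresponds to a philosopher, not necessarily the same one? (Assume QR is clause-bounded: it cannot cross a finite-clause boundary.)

No

The paraphrase describes the scope ordering *each dean* > *some philosopher*.
The target quantifier *each dean* is part of the relative clause *that each dean funds* modifying *a few films*.
Relative clauses block scope extraction: QR cannot target a position outside the modified NP.
So the wide-scope reading for *each dean* is blocked.
(Only the surface reading survives: one fixed philosopher with respect to all the relevant deans.)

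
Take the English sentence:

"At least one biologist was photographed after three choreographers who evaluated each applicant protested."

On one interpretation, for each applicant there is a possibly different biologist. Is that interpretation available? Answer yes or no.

No

That reading corresponds to *each applicant* > *at least one biologist*.
Structurally, *each applicant* is inside the relative clause *who evaluated each applicant*, which is itself inside the adjunct *after three choreographers who evaluated each applicant protested*.
The quantifier would have to escape first the RC and then the adjunct — two independent island violations.
So *each applicant* cannot raise to a position above *at least one biologist*.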